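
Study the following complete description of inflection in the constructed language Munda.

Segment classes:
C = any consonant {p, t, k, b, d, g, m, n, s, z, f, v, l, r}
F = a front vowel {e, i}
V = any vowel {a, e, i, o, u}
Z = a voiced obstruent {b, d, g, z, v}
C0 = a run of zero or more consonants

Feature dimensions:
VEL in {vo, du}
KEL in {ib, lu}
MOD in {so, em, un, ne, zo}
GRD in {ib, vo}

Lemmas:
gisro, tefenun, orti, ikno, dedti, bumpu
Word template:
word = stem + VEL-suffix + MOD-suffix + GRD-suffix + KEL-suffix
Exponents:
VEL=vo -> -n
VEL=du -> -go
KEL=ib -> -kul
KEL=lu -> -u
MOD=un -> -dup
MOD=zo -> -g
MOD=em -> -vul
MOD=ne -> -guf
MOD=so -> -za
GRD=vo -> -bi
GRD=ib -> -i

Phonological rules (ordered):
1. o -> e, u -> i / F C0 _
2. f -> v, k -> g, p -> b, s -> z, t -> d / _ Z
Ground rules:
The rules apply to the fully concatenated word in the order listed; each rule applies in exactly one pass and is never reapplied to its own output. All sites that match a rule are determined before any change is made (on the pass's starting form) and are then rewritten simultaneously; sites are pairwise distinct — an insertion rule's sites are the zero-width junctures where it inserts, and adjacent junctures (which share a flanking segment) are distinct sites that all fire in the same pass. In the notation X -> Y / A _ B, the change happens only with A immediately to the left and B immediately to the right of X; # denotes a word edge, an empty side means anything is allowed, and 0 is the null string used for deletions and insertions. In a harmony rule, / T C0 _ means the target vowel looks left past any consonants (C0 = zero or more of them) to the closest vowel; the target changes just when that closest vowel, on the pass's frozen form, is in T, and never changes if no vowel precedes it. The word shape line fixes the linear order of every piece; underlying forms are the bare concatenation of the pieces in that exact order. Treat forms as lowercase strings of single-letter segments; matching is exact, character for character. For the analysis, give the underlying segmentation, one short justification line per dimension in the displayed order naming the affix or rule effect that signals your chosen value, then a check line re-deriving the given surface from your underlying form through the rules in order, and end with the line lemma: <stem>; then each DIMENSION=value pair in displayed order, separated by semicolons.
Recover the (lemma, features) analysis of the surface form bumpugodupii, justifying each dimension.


underlying: bumpu-go-dup-i-u
VEL=du - signalled by the affix -go
KEL=lu - signalled by the affix -u
MOD=un - signalled by the affix -dup
GRD=ib - signalled by the affix -i
check: bumpugodupiu -> bumpugodupii -> bumpugodupii
lemma: bumpu; VEL=du; KEL=lu; MOD=un; GRD=ib


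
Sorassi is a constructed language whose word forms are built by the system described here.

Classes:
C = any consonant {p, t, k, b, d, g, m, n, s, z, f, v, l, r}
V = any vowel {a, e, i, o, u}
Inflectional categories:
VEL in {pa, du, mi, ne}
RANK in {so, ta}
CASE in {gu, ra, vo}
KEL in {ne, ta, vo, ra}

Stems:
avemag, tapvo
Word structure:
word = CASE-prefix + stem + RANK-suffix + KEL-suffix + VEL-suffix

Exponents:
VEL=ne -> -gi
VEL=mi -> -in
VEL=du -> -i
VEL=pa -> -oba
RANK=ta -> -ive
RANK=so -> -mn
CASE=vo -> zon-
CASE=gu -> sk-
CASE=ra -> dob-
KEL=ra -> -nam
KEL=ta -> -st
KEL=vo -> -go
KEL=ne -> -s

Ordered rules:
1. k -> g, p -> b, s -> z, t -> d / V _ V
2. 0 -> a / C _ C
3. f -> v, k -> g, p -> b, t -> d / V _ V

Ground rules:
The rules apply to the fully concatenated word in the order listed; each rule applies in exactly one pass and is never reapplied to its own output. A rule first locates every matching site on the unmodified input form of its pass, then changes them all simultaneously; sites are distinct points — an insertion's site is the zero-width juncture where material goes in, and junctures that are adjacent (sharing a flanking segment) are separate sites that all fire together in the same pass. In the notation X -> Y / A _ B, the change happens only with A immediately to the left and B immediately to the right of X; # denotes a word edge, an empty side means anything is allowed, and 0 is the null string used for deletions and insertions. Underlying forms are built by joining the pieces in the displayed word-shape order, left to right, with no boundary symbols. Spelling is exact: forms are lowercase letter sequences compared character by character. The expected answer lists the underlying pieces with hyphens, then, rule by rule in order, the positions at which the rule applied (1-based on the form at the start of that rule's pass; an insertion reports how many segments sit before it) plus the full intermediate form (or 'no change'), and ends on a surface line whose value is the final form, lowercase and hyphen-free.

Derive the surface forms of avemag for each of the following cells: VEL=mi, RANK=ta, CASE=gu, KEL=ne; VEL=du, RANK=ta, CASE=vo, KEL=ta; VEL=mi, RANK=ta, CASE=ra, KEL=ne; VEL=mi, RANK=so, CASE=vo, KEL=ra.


cell VEL=mi, RANK=ta, CASE=gu, KEL=ne:
underlying: sk-avemag-ive-s-in
1. k -> g, p -> b, s -> z, t -> d / V _ V: fires at position(s) 12: skavemagivezin
2. 0 -> a / C _ C: inserts after position(s) 1: sakavemagivezin
3. f -> v, k -> g, p -> b, t -> d / V _ V: fires at position(s) 3: sagavemagivezin
surface: sagavemagivezin

cell VEL=du, RANK=ta, CASE=vo, KEL=ta:
underlying: zon-avemag-ive-st-i
1. k -> g, p -> b, s -> z, t -> d / V _ V: no change
2. 0 -> a / C _ C: inserts after position(s) 13: zonavemagivesati
3. f -> v, k -> g, p -> b, t -> d / V _ V: fires at position(s) 15: zonavemagivesadi
surface: zonavemagivesadi

cell VEL=mi, RANK=ta, CASE=ra, KEL=ne:
underlying: dob-avemag-ive-s-in
1. k -> g, p -> b, s -> z, t -> d / V _ V: fires at position(s) 13: dobavemagivezin
2. 0 -> a / C _ C: no change
3. f -> v, k -> g, p -> b, t -> d / V _ V: no change
surface: dobavemagivezin

cell VEL=mi, RANK=so, CASE=vo, KEL=ra:
underlying: zon-avemag-mn-nam-in
1. k -> g, p -> b, s -> z, t -> d / V _ V: no change
2. 0 -> a / C _ C: inserts after position(s) 9, 10, 11: zonavemagamananamin
3. f -> v, k -> g, p -> b, t -> d / V _ V: no change
surface: zonavemagamananamin


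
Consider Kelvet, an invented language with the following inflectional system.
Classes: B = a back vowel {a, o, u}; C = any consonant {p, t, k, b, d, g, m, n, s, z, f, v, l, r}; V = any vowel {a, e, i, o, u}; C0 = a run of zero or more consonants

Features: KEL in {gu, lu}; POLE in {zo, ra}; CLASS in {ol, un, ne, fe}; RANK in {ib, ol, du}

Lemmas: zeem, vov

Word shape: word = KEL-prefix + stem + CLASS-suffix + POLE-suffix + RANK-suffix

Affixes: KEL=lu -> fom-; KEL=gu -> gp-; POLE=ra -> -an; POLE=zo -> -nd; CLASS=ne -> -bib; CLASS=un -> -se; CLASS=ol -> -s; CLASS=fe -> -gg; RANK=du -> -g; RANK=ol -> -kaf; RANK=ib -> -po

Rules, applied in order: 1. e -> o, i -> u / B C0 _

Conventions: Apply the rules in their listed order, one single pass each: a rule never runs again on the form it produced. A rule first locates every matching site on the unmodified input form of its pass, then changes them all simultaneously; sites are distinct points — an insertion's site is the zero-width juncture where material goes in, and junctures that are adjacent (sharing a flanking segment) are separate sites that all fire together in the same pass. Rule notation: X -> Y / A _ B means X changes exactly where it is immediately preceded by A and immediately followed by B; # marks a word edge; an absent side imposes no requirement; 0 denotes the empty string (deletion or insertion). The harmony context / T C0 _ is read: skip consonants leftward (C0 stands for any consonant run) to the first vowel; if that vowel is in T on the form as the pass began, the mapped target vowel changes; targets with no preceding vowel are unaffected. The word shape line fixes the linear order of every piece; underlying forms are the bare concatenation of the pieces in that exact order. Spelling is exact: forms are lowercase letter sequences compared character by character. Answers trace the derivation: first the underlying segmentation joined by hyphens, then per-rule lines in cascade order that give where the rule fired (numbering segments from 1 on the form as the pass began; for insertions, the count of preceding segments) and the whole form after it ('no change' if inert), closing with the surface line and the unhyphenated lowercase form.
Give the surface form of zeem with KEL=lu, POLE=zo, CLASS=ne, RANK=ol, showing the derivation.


underlying: fom-zeem-bib-nd-kaf
1. e -> o, i -> u / B C0 _: fires at position(s) 5: fomzoembibndkaf
surface: fomzoembibndkaf


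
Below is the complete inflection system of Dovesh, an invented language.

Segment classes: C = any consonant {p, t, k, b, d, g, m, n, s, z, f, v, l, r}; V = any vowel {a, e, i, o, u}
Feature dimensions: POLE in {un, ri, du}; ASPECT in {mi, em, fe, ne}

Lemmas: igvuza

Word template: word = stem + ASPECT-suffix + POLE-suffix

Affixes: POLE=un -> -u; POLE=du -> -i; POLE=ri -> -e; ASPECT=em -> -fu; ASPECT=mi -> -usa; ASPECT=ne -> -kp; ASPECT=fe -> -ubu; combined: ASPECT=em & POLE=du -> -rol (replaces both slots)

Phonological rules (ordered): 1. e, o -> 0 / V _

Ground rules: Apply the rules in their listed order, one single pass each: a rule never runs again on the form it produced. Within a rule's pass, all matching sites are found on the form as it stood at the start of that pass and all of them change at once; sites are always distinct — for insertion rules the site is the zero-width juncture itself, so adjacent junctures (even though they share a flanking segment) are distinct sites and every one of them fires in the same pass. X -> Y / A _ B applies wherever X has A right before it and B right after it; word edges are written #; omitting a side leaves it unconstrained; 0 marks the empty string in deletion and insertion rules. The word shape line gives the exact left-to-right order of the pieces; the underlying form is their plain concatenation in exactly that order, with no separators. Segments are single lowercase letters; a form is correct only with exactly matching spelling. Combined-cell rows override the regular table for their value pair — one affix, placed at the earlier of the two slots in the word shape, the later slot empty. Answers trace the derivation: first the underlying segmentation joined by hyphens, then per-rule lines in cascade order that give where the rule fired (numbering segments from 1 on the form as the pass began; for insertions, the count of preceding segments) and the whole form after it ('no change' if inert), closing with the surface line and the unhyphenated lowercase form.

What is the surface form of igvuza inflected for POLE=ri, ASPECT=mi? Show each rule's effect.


underlying: igvuza-usa-e
1. e, o -> 0 / V _: fires at position(s) 10: igvuzausa
surface: igvuzausa


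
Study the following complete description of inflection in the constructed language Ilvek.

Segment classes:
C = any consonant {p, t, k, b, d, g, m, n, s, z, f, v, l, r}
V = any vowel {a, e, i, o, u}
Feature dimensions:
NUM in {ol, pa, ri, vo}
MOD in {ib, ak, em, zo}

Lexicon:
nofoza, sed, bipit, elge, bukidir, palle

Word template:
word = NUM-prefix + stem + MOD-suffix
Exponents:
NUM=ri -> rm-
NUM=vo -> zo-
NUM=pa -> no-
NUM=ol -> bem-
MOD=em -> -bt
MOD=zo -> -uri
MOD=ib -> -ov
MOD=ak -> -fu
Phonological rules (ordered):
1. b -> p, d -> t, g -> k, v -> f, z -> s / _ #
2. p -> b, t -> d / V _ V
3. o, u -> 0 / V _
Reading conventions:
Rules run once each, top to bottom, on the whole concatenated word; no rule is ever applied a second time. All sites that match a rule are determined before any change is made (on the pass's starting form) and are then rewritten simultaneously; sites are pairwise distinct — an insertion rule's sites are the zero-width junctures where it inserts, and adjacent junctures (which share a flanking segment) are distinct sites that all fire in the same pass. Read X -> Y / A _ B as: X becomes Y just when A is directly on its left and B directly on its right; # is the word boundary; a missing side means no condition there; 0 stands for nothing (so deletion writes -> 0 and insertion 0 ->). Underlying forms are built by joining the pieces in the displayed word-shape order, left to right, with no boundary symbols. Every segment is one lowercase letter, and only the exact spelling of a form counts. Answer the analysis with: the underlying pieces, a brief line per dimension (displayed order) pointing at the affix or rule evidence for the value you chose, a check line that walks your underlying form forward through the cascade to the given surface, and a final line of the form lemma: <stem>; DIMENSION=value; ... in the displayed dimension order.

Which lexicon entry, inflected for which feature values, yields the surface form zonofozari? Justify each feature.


underlying: zo-nofoza-uri
NUM=vo - signalled by the affix zo-
MOD=zo - signalled by the affix -uri
check: zonofozauri -> zonofozauri -> zonofozauri -> zonofozari
lemma: nofoza; NUM=vo; MOD=zo


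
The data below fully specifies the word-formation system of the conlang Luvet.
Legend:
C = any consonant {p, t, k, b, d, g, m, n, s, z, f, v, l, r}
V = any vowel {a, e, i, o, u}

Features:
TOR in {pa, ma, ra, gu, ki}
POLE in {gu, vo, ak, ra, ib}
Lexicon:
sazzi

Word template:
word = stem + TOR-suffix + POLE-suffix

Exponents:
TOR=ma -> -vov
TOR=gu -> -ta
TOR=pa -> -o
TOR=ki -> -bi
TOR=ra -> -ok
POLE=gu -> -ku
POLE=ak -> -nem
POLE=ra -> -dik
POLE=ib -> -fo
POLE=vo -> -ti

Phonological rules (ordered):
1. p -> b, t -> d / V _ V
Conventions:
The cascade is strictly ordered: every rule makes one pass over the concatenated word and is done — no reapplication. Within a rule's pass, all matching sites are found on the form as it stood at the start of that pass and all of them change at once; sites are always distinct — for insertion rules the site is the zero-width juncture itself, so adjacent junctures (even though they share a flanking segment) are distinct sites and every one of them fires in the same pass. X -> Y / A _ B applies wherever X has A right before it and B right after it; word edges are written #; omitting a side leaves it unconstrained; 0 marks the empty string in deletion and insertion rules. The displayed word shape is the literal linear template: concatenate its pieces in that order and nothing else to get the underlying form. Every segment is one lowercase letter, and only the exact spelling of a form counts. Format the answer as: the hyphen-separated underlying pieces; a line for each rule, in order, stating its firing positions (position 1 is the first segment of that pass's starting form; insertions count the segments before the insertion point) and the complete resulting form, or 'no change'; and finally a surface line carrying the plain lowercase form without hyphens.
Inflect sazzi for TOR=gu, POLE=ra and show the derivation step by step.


underlying: sazzi-ta-dik
1. p -> b, t -> d / V _ V: fires at position(s) 6: sazzidadik
surface: sazzidadik


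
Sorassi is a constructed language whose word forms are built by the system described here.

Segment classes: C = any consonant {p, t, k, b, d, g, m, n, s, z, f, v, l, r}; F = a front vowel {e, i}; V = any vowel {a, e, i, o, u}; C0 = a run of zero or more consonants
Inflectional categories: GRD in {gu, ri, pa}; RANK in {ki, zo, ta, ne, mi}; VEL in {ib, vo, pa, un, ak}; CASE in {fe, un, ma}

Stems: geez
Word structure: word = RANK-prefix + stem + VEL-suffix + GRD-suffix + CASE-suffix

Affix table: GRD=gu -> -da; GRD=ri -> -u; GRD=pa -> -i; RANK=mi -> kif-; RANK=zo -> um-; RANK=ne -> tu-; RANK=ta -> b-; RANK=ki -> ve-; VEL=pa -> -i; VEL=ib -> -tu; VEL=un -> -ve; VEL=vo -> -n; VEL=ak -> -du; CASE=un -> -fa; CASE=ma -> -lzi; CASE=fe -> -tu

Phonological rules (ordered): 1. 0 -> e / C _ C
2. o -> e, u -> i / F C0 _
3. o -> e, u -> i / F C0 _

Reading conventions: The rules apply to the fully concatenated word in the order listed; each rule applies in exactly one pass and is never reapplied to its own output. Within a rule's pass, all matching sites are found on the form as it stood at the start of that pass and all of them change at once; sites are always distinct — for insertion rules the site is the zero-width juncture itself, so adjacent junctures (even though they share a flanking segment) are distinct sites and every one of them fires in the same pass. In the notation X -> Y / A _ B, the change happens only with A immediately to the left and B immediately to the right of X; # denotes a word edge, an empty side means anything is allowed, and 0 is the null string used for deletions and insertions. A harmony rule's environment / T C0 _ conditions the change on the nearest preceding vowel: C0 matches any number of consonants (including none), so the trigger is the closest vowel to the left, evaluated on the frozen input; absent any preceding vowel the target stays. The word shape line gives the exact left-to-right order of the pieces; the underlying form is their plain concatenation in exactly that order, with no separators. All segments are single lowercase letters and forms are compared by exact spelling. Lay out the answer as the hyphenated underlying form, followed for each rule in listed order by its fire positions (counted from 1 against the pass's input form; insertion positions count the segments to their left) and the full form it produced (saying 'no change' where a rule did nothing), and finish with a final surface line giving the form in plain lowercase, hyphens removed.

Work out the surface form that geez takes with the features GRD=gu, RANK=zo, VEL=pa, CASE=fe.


underlying: um-geez-i-da-tu
1. 0 -> e / C _ C: inserts after position(s) 2: umegeezidatu
2. o -> e, u -> i / F C0 _: no change
3. o -> e, u -> i / F C0 _: no change
surface: umegeezidatu


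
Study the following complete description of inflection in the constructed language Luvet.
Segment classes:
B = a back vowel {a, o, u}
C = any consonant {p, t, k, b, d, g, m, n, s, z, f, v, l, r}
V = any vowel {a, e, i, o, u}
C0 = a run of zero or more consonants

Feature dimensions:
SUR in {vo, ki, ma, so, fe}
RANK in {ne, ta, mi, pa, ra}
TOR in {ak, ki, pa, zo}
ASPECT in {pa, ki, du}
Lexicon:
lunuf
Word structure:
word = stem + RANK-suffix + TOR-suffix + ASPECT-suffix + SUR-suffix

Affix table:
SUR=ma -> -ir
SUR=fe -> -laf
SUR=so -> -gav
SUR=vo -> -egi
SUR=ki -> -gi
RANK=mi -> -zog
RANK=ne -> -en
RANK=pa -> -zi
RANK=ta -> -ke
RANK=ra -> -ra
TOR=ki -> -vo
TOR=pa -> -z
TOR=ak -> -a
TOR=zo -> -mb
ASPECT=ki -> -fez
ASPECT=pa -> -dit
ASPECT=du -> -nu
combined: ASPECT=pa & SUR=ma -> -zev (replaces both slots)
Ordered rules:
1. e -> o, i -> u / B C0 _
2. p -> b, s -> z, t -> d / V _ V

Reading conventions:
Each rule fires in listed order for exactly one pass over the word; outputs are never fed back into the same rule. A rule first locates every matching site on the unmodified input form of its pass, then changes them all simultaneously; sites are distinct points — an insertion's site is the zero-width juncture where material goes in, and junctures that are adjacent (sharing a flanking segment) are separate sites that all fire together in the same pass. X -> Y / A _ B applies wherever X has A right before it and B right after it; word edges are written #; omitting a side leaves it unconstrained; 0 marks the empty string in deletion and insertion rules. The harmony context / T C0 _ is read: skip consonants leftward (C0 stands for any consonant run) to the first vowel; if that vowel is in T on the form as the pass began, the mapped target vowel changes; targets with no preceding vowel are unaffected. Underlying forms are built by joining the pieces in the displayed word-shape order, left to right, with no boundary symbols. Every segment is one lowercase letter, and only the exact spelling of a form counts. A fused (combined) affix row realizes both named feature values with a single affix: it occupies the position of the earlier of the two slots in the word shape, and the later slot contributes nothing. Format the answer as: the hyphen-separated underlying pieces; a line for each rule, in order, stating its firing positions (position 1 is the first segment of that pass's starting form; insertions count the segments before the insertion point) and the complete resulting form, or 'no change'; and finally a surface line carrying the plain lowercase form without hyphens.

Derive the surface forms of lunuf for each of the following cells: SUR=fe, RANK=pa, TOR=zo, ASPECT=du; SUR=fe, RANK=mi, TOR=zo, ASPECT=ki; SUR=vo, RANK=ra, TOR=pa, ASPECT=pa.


cell SUR=fe, RANK=pa, TOR=zo, ASPECT=du:
underlying: lunuf-zi-mb-nu-laf
1. e -> o, i -> u / B C0 _: fires at position(s) 7: lunufzumbnulaf
2. p -> b, s -> z, t -> d / V _ V: no change
surface: lunufzumbnulaf

cell SUR=fe, RANK=mi, TOR=zo, ASPECT=ki:
underlying: lunuf-zog-mb-fez-laf
1. e -> o, i -> u / B C0 _: fires at position(s) 12: lunufzogmbfozlaf
2. p -> b, s -> z, t -> d / V _ V: no change
surface: lunufzogmbfozlaf

cell SUR=vo, RANK=ra, TOR=pa, ASPECT=pa:
underlying: lunuf-ra-z-dit-egi
1. e -> o, i -> u / B C0 _: fires at position(s) 10: lunufrazdutegi
2. p -> b, s -> z, t -> d / V _ V: fires at position(s) 11: lunufrazdudegi
surface: lunufrazdudegi


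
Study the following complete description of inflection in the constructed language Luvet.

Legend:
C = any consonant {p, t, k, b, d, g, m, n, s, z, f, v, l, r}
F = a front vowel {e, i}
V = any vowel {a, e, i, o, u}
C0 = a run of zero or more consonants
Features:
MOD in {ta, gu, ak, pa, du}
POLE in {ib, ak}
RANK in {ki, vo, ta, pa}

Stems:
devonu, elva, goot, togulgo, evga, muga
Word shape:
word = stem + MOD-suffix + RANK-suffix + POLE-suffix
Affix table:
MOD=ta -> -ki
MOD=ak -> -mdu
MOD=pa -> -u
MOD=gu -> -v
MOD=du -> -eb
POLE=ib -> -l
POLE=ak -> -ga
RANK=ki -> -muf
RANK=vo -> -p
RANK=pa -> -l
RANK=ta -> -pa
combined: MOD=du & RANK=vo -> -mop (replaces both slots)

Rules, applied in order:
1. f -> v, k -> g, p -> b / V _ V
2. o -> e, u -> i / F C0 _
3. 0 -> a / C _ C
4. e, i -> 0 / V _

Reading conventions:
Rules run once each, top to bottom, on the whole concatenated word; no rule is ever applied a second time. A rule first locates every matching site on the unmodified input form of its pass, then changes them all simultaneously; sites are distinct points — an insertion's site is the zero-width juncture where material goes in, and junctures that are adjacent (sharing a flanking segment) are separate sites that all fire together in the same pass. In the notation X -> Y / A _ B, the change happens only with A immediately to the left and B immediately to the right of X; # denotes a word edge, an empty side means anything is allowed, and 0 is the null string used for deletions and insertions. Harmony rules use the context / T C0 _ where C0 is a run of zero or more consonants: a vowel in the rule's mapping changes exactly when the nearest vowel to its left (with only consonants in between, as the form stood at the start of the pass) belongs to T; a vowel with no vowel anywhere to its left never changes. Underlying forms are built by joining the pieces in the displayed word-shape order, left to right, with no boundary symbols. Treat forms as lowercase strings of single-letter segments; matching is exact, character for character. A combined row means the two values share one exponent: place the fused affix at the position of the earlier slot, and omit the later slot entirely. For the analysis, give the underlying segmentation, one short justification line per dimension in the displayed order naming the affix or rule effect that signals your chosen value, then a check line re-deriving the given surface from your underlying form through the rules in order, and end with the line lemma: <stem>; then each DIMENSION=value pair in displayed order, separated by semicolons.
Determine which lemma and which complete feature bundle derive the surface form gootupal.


underlying: goot-u-p-l
MOD=pa - signalled by the affix -u
POLE=ib - signalled by the affix -l
RANK=vo - signalled by the affix -p
check: gootupl -> gootupl -> gootupl -> gootupal -> gootupal
lemma: goot; MOD=pa; POLE=ib; RANK=vo


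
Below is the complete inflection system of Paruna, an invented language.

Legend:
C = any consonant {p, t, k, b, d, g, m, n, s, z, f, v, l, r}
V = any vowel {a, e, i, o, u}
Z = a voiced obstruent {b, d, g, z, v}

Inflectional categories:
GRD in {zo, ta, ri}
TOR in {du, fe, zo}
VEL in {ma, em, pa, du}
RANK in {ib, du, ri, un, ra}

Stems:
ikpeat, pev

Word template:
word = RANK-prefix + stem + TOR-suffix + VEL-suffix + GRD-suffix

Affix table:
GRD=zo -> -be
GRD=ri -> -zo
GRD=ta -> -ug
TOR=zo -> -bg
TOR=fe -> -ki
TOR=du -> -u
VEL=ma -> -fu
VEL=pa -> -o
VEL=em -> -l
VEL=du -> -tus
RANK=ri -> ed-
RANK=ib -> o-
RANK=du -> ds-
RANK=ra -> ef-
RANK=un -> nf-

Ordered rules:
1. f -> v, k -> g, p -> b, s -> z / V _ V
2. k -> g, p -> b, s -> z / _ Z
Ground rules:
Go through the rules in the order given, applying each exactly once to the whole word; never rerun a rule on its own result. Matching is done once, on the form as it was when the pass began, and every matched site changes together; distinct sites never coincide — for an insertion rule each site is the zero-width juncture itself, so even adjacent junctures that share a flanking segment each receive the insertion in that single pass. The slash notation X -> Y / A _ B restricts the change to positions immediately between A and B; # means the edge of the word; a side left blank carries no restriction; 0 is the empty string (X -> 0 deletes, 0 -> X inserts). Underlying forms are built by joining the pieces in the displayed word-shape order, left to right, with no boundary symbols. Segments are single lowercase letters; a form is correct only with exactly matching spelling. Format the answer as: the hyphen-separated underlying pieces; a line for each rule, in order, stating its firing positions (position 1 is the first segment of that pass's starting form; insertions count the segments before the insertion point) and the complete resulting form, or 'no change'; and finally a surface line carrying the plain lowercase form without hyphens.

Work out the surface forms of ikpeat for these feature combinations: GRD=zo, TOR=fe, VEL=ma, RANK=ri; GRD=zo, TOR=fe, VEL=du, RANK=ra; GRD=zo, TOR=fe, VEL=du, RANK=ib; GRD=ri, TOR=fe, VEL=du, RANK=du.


cell GRD=zo, TOR=fe, VEL=ma, RANK=ri:
underlying: ed-ikpeat-ki-fu-be
1. f -> v, k -> g, p -> b, s -> z / V _ V: fires at position(s) 11: edikpeatkivube
2. k -> g, p -> b, s -> z / _ Z: no change
surface: edikpeatkivube

cell GRD=zo, TOR=fe, VEL=du, RANK=ra:
underlying: ef-ikpeat-ki-tus-be
1. f -> v, k -> g, p -> b, s -> z / V _ V: fires at position(s) 2: evikpeatkitusbe
2. k -> g, p -> b, s -> z / _ Z: fires at position(s) 13: evikpeatkituzbe
surface: evikpeatkituzbe

cell GRD=zo, TOR=fe, VEL=du, RANK=ib:
underlying: o-ikpeat-ki-tus-be
1. f -> v, k -> g, p -> b, s -> z / V _ V: no change
2. k -> g, p -> b, s -> z / _ Z: fires at position(s) 12: oikpeatkituzbe
surface: oikpeatkituzbe

cell GRD=ri, TOR=fe, VEL=du, RANK=du:
underlying: ds-ikpeat-ki-tus-zo
1. f -> v, k -> g, p -> b, s -> z / V _ V: no change
2. k -> g, p -> b, s -> z / _ Z: fires at position(s) 13: dsikpeatkituzzo
surface: dsikpeatkituzzo


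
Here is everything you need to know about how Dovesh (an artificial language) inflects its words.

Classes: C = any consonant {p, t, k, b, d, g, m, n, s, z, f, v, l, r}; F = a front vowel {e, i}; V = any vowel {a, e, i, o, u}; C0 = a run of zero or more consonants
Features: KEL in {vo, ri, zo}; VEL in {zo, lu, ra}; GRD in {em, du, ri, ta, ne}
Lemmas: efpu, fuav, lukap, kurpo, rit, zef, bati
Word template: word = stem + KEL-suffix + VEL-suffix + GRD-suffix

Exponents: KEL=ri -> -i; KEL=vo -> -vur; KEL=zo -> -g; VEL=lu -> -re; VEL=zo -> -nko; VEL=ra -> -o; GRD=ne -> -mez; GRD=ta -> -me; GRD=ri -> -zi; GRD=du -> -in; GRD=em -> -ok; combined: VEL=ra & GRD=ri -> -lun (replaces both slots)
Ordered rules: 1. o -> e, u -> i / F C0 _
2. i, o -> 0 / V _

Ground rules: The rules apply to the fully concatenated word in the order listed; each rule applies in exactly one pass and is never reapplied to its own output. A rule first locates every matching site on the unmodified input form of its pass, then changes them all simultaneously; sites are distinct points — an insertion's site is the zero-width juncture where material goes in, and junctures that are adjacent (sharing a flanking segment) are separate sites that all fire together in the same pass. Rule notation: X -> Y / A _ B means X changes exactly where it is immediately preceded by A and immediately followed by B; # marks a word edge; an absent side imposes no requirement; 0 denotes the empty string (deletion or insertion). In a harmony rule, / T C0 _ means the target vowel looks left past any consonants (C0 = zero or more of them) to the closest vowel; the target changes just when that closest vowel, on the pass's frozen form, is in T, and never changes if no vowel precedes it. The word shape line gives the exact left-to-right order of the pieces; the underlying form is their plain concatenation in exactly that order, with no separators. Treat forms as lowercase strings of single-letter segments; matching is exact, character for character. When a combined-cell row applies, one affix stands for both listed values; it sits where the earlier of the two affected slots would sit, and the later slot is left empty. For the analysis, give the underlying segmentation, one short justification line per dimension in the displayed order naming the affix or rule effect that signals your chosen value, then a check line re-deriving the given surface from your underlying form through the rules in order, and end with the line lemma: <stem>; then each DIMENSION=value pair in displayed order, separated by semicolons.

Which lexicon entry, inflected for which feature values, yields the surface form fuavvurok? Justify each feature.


underlying: fuav-vur-o-ok
KEL=vo - signalled by the affix -vur
VEL=ra - signalled by the affix -o
GRD=em - signalled by the affix -ok
check: fuavvurook -> fuavvurook -> fuavvurok
lemma: fuav; KEL=vo; VEL=ra; GRD=em


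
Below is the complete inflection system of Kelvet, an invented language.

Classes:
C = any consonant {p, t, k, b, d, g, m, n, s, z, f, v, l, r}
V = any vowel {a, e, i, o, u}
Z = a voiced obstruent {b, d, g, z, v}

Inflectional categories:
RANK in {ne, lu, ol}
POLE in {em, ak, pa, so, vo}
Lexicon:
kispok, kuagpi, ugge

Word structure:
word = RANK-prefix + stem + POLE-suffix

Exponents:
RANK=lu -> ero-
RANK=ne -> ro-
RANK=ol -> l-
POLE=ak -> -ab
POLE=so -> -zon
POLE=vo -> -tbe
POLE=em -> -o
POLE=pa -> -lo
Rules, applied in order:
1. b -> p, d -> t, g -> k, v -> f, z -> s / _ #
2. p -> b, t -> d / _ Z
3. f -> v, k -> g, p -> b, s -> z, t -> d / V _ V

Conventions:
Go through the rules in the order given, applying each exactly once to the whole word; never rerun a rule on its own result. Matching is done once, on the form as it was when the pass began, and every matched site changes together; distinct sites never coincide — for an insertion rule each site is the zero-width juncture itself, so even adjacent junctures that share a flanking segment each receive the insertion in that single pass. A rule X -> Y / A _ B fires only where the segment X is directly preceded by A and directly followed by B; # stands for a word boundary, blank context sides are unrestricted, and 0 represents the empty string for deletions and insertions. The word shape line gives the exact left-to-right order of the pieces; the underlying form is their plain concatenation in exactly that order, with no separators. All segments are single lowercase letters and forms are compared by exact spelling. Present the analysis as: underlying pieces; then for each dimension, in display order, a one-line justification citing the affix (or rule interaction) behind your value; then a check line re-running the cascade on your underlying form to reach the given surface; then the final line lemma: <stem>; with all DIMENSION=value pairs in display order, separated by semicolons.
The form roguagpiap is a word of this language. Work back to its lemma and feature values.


underlying: ro-kuagpi-ab
RANK=ne - signalled by the affix ro-
POLE=ak - signalled by the affix -ab
check: rokuagpiab -> rokuagpiap -> rokuagpiap -> roguagpiap
lemma: kuagpi; RANK=ne; POLE=ak


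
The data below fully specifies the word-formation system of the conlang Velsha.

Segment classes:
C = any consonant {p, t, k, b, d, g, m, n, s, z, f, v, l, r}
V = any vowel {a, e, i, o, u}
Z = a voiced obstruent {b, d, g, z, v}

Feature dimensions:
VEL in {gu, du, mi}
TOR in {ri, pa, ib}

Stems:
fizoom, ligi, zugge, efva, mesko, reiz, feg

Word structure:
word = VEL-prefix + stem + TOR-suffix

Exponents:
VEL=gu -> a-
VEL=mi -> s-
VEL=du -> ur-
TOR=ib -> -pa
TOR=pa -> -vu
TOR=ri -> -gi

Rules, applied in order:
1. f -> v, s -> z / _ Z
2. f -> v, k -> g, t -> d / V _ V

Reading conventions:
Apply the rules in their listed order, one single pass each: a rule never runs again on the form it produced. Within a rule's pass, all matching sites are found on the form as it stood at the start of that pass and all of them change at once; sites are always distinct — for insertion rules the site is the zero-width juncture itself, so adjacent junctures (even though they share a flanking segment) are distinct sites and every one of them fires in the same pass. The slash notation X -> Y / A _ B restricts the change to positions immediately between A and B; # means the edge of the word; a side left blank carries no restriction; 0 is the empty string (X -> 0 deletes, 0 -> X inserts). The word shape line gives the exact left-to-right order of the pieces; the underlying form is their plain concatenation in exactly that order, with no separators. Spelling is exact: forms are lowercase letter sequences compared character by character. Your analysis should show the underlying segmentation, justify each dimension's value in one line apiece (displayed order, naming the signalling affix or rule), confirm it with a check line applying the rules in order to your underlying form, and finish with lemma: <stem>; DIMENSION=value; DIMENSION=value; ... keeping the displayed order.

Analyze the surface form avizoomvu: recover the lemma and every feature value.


underlying: a-fizoom-vu
VEL=gu - signalled by the affix a-
TOR=pa - signalled by the affix -vu
check: afizoomvu -> afizoomvu -> avizoomvu
lemma: fizoom; VEL=gu; TOR=pa


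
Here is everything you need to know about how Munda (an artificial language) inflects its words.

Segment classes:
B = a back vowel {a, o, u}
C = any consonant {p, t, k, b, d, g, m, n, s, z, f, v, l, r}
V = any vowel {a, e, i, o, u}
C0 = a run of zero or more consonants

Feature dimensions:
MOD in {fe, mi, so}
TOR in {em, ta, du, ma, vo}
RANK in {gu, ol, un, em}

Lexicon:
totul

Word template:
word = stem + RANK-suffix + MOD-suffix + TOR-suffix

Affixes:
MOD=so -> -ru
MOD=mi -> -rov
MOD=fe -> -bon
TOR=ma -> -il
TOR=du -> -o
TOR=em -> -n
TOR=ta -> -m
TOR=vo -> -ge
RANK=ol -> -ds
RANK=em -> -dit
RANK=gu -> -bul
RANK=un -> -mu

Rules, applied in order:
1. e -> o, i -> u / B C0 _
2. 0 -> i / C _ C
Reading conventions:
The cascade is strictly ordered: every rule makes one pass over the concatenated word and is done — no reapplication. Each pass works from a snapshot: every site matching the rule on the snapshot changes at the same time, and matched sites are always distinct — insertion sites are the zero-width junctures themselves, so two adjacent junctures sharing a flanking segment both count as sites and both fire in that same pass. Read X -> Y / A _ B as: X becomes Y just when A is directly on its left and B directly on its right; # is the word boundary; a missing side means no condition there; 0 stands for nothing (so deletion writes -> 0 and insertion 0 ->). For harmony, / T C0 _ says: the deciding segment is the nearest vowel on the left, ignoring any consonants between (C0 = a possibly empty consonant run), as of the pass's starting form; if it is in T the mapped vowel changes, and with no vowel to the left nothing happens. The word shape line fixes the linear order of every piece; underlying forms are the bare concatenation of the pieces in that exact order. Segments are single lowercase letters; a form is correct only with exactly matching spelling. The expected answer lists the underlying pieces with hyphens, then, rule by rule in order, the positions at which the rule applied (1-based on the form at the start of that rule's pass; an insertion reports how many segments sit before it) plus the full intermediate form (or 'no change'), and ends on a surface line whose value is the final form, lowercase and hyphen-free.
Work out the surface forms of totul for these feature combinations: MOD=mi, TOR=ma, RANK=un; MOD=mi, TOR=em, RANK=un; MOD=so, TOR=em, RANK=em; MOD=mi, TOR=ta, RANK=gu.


cell MOD=mi, TOR=ma, RANK=un:
underlying: totul-mu-rov-il
1. e -> o, i -> u / B C0 _: fires at position(s) 11: totulmurovul
2. 0 -> i / C _ C: inserts after position(s) 5: totulimurovul
surface: totulimurovul

cell MOD=mi, TOR=em, RANK=un:
underlying: totul-mu-rov-n
1. e -> o, i -> u / B C0 _: no change
2. 0 -> i / C _ C: inserts after position(s) 5, 10: totulimurovin
surface: totulimurovin

cell MOD=so, TOR=em, RANK=em:
underlying: totul-dit-ru-n
1. e -> o, i -> u / B C0 _: fires at position(s) 7: totuldutrun
2. 0 -> i / C _ C: inserts after position(s) 5, 8: totulidutirun
surface: totulidutirun

cell MOD=mi, TOR=ta, RANK=gu:
underlying: totul-bul-rov-m
1. e -> o, i -> u / B C0 _: no change
2. 0 -> i / C _ C: inserts after position(s) 5, 8, 11: totulibulirovim
surface: totulibulirovim


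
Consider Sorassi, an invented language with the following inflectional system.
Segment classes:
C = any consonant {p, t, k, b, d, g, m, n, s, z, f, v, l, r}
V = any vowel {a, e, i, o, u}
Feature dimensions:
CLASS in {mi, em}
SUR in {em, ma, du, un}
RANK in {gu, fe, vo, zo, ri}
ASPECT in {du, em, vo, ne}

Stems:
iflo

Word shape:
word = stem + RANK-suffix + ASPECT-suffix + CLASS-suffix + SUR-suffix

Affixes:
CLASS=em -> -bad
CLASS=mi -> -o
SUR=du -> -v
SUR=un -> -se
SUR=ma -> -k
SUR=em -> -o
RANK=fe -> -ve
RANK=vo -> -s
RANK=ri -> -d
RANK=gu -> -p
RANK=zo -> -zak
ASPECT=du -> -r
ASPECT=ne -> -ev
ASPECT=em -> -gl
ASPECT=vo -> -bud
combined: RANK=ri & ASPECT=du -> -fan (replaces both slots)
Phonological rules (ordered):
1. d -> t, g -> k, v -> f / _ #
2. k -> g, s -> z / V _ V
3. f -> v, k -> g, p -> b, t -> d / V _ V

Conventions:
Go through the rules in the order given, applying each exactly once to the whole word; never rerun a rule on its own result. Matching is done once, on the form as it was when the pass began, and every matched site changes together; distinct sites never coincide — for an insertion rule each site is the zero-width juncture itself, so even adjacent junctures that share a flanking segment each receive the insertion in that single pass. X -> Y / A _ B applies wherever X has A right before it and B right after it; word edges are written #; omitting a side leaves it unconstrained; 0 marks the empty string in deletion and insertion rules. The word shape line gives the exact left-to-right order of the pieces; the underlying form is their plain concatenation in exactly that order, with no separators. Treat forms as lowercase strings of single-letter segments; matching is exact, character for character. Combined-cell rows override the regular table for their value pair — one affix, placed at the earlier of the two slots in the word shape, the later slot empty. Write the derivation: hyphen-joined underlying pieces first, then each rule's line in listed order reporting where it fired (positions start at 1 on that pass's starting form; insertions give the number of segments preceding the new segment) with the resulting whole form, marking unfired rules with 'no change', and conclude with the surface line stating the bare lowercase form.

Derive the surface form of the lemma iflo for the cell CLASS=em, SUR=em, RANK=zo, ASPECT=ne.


underlying: iflo-zak-ev-bad-o
1. d -> t, g -> k, v -> f / _ #: no change
2. k -> g, s -> z / V _ V: fires at position(s) 7: iflozagevbado
3. f -> v, k -> g, p -> b, t -> d / V _ V: no change
surface: iflozagevbado


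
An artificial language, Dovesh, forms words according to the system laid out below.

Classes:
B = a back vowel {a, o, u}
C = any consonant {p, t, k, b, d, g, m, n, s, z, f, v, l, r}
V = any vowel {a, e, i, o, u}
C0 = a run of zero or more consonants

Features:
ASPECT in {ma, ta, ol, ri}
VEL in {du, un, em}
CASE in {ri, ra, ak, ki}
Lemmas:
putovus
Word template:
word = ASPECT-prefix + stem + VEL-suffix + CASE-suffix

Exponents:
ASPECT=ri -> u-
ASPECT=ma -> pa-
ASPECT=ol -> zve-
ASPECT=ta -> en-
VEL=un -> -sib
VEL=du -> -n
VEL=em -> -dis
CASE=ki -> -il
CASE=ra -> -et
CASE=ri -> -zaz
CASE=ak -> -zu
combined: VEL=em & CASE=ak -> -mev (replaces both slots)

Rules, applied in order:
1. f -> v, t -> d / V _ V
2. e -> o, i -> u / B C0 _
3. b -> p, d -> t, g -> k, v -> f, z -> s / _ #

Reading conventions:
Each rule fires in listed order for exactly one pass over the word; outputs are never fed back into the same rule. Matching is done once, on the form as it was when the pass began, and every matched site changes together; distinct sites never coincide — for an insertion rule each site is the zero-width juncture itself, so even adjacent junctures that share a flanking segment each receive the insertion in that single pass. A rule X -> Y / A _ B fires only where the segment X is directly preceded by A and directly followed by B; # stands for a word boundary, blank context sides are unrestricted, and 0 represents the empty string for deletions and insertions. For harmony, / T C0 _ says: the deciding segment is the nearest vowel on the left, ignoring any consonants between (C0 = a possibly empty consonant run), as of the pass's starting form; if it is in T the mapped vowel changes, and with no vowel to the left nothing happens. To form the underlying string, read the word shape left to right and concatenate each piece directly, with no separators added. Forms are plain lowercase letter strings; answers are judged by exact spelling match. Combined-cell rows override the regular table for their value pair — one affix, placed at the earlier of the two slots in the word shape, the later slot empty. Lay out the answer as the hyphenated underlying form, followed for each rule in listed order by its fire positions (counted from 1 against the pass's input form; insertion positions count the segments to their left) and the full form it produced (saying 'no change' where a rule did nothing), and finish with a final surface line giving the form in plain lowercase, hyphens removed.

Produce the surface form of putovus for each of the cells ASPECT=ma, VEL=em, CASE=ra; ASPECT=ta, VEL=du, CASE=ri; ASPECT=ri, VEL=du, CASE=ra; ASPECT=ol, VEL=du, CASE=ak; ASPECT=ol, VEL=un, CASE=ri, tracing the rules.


cell ASPECT=ma, VEL=em, CASE=ra:
underlying: pa-putovus-dis-et
1. f -> v, t -> d / V _ V: fires at position(s) 5: papudovusdiset
2. e -> o, i -> u / B C0 _: fires at position(s) 11: papudovusduset
3. b -> p, d -> t, g -> k, v -> f, z -> s / _ #: no change
surface: papudovusduset

cell ASPECT=ta, VEL=du, CASE=ri:
underlying: en-putovus-n-zaz
1. f -> v, t -> d / V _ V: fires at position(s) 5: enpudovusnzaz
2. e -> o, i -> u / B C0 _: no change
3. b -> p, d -> t, g -> k, v -> f, z -> s / _ #: fires at position(s) 13: enpudovusnzas
surface: enpudovusnzas

cell ASPECT=ri, VEL=du, CASE=ra:
underlying: u-putovus-n-et
1. f -> v, t -> d / V _ V: fires at position(s) 4: upudovusnet
2. e -> o, i -> u / B C0 _: fires at position(s) 10: upudovusnot
3. b -> p, d -> t, g -> k, v -> f, z -> s / _ #: no change
surface: upudovusnot

cell ASPECT=ol, VEL=du, CASE=ak:
underlying: zve-putovus-n-zu
1. f -> v, t -> d / V _ V: fires at position(s) 6: zvepudovusnzu
2. e -> o, i -> u / B C0 _: no change
3. b -> p, d -> t, g -> k, v -> f, z -> s / _ #: no change
surface: zvepudovusnzu

cell ASPECT=ol, VEL=un, CASE=ri:
underlying: zve-putovus-sib-zaz
1. f -> v, t -> d / V _ V: fires at position(s) 6: zvepudovussibzaz
2. e -> o, i -> u / B C0 _: fires at position(s) 12: zvepudovussubzaz
3. b -> p, d -> t, g -> k, v -> f, z -> s / _ #: fires at position(s) 16: zvepudovussubzas
surface: zvepudovussubzas
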